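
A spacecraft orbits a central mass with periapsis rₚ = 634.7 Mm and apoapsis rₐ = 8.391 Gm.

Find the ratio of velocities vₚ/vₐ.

Convert to SI: rₚ = 634.7 Mm = 6.347e+08 m; rₐ = 8.391 Gm = 8.391e+09 m.
Conservation of angular momentum gives rₚvₚ = rₐvₐ, so vₚ/vₐ = rₐ/rₚ.
vₚ/vₐ = 8.391e+09 / 6.347e+08 ≈ 13.22.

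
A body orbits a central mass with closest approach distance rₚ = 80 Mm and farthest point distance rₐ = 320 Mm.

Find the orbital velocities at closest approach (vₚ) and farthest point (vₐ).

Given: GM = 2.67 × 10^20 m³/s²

Convert to SI: rₚ = 80 Mm = 8e+07 m; rₐ = 320 Mm = 3.2e+08 m.
Use the vis-viva equation v² = GM(2/r − 1/a) with a = (rₚ + rₐ)/2 = (8e+07 + 3.2e+08)/2 = 2e+08 m.
vₚ = √(GM · (2/rₚ − 1/a)) = √(2.67e+20 · (2/8e+07 − 1/2e+08)) m/s ≈ 2.311e+06 m/s = 2311 km/s.
vₐ = √(GM · (2/rₐ − 1/a)) = √(2.67e+20 · (2/3.2e+08 − 1/2e+08)) m/s ≈ 5.777e+05 m/s = 577.7 km/s.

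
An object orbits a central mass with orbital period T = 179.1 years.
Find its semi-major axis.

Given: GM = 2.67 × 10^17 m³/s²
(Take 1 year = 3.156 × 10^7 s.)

Convert to SI: T = 179.1 years = 5.6524e+09 s.
Invert Kepler's third law: a = (GM · T² / (4π²))^(1/3).
Substituting T = 5.6524e+09 s and GM = 2.67e+17 m³/s²:
a = (2.67e+17 · (5.6524e+09)² / (4π²))^(1/3) m
a ≈ 6.001e+11 m = 600.1 Gm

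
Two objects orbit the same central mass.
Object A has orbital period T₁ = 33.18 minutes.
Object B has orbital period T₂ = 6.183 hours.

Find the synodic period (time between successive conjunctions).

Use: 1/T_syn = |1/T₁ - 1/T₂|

Convert to SI: T₁ = 33.18 minutes = 1990.8 s; T₂ = 6.183 hours = 22258.8 s.
T_syn = |T₁ · T₂ / (T₁ − T₂)|.
T_syn = |1990.8 · 22258.8 / (1990.8 − 22258.8)| s ≈ 2186 s = 36.44 minutes.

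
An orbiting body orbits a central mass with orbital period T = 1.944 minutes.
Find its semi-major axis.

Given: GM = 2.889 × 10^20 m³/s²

Convert to SI: T = 1.944 minutes = 116.64 s.
Invert Kepler's third law: a = (GM · T² / (4π²))^(1/3).
Substituting T = 116.64 s and GM = 2.889e+20 m³/s²:
a = (2.889e+20 · (116.64)² / (4π²))^(1/3) m
a ≈ 4.635e+07 m = 46.35 Mm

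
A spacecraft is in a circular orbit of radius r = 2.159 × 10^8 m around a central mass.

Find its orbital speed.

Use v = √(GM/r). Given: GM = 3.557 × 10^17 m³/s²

For a circular orbit, gravity supplies the centripetal force, so v = √(GM / r).
v = √(3.557e+17 / 2.159e+08) m/s ≈ 4.059e+04 m/s = 40.59 km/s.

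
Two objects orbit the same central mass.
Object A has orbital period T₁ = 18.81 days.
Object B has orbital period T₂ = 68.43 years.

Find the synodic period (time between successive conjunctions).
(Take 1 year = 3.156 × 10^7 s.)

Convert to SI: T₁ = 18.81 days = 1.62518e+06 s; T₂ = 68.43 years = 2.15965e+09 s.
T_syn = |T₁ · T₂ / (T₁ − T₂)|.
T_syn = |1.62518e+06 · 2.15965e+09 / (1.62518e+06 − 2.15965e+09)| s ≈ 1.626e+06 s = 18.82 days.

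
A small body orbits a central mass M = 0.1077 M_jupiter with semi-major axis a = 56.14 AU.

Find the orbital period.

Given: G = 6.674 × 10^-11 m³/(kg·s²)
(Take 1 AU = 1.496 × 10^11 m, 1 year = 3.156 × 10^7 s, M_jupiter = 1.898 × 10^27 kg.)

Convert to SI: a = 56.14 AU = 8.39854e+12 m; M = 0.1077 M_jupiter = 2.04415e+26 kg.
GM = G · M = 6.674e-11 · 2.04415e+26 = 1.36426e+16 m³/s².
Kepler's third law: T = 2π √(a³ / GM).
Substituting a = 8.39854e+12 m and GM = 1.36426e+16 m³/s²:
T = 2π √((8.39854e+12)³ / 1.36426e+16) s
T ≈ 1.309e+12 s = 4.149e+04 years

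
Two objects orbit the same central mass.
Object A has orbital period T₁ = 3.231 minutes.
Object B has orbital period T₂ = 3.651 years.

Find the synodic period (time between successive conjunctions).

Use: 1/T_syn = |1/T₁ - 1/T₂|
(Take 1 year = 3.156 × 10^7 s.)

Convert to SI: T₁ = 3.231 minutes = 193.86 s; T₂ = 3.651 years = 1.15226e+08 s.
T_syn = |T₁ · T₂ / (T₁ − T₂)|.
T_syn = |193.86 · 1.15226e+08 / (193.86 − 1.15226e+08)| s ≈ 193.9 s = 3.231 minutes.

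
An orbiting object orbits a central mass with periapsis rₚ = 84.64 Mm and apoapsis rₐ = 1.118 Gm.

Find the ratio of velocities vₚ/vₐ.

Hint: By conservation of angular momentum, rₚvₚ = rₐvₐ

Convert to SI: rₚ = 84.64 Mm = 8.464e+07 m; rₐ = 1.118 Gm = 1.118e+09 m.
Conservation of angular momentum gives rₚvₚ = rₐvₐ, so vₚ/vₐ = rₐ/rₚ.
vₚ/vₐ = 1.118e+09 / 8.464e+07 ≈ 13.21.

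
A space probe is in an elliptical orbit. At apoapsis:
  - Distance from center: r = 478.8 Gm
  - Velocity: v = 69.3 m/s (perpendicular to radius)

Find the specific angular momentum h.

Convert to SI: r = 478.8 Gm = 4.788e+11 m.
With v perpendicular to r, h = r · v.
h = 4.788e+11 · 69.3 m²/s ≈ 3.318e+13 m²/s.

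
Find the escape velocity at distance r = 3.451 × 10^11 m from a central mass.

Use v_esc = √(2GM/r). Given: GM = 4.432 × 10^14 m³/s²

Escape velocity comes from setting total energy to zero: ½v² − GM/r = 0 ⇒ v_esc = √(2GM / r).
v_esc = √(2 · 4.432e+14 / 3.451e+11) m/s ≈ 50.68 m/s = 50.68 m/s.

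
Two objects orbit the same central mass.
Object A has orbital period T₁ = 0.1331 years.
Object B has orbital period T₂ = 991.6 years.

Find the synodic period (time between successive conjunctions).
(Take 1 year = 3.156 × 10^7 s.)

Convert to SI: T₁ = 0.1331 years = 4.20064e+06 s; T₂ = 991.6 years = 3.12949e+10 s.
T_syn = |T₁ · T₂ / (T₁ − T₂)|.
T_syn = |4.20064e+06 · 3.12949e+10 / (4.20064e+06 − 3.12949e+10)| s ≈ 4.201e+06 s = 0.1331 years.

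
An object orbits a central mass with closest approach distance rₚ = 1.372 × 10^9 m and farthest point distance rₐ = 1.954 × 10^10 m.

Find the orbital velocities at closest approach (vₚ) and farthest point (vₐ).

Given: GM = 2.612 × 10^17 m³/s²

Use the vis-viva equation v² = GM(2/r − 1/a) with a = (rₚ + rₐ)/2 = (1.372e+09 + 1.954e+10)/2 = 1.0456e+10 m.
vₚ = √(GM · (2/rₚ − 1/a)) = √(2.612e+17 · (2/1.372e+09 − 1/1.0456e+10)) m/s ≈ 1.886e+04 m/s = 18.86 km/s.
vₐ = √(GM · (2/rₐ − 1/a)) = √(2.612e+17 · (2/1.954e+10 − 1/1.0456e+10)) m/s ≈ 1324 m/s = 1.324 km/s.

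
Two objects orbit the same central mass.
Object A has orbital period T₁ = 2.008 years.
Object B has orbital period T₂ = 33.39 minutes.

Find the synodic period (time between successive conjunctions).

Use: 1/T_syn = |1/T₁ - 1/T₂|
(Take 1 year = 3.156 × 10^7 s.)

Convert to SI: T₁ = 2.008 years = 6.33725e+07 s; T₂ = 33.39 minutes = 2003.4 s.
T_syn = |T₁ · T₂ / (T₁ − T₂)|.
T_syn = |6.33725e+07 · 2003.4 / (6.33725e+07 − 2003.4)| s ≈ 2003 s = 33.39 minutes.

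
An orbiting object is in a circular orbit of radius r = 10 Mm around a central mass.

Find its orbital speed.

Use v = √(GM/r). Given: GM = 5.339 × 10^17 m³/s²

Convert to SI: r = 10 Mm = 1e+07 m.
For a circular orbit, gravity supplies the centripetal force, so v = √(GM / r).
v = √(5.339e+17 / 1e+07) m/s ≈ 2.311e+05 m/s = 231.1 km/s.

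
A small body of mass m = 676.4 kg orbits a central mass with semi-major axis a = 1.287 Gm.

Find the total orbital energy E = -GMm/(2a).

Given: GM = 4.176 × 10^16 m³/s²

Convert to SI: a = 1.287 Gm = 1.287e+09 m.
E = −GMm / (2a).
E = −4.176e+16 · 676.4 / (2 · 1.287e+09) J ≈ -1.097e+10 J = -10.97 GJ.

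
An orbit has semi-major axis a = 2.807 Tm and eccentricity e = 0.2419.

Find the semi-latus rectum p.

Convert to SI: a = 2.807 Tm = 2.807e+12 m.
p = a (1 − e²).
p = 2.807e+12 · (1 − (0.2419)²) = 2.807e+12 · 0.941484 ≈ 2.643e+12 m = 2.643 Tm.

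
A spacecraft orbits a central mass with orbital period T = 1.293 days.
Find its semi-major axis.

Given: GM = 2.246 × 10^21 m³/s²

Convert to SI: T = 1.293 days = 111715 s.
Invert Kepler's third law: a = (GM · T² / (4π²))^(1/3).
Substituting T = 111715 s and GM = 2.246e+21 m³/s²:
a = (2.246e+21 · (111715)² / (4π²))^(1/3) m
a ≈ 8.921e+09 m = 8.921 × 10^9 m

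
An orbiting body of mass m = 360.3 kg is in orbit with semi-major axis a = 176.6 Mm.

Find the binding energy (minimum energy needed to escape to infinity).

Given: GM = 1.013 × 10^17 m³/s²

Convert to SI: a = 176.6 Mm = 1.766e+08 m.
Total orbital energy is E = −GMm/(2a); binding energy is E_bind = −E = GMm/(2a).
E_bind = 1.013e+17 · 360.3 / (2 · 1.766e+08) J ≈ 1.033e+11 J = 103.3 GJ.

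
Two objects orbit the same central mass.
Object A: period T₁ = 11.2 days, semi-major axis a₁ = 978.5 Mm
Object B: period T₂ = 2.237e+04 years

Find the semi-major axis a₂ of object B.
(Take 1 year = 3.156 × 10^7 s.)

Convert to SI: T₁ = 11.2 days = 967680 s; a₁ = 978.5 Mm = 9.785e+08 m; T₂ = 2.237e+04 years = 7.05997e+11 s.
Kepler's third law: (T₁/T₂)² = (a₁/a₂)³ ⇒ a₂ = a₁ · (T₂/T₁)^(2/3).
T₂/T₁ = 7.05997e+11 / 967680 = 729577.
a₂ = 9.785e+08 · (729577)^(2/3) m ≈ 7.93e+12 m = 7.93 Tm.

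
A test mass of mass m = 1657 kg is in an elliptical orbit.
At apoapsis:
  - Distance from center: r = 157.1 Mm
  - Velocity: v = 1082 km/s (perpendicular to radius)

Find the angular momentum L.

Convert to SI: r = 157.1 Mm = 1.571e+08 m; v = 1082 km/s = 1.082e+06 m/s.
Since v is perpendicular to r, L = m · v · r.
L = 1657 · 1.082e+06 · 1.571e+08 kg·m²/s ≈ 2.817e+17 kg·m²/s.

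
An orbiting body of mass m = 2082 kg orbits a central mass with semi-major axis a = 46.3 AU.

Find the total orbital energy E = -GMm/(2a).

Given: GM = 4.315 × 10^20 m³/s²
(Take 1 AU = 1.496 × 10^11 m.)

Convert to SI: a = 46.3 AU = 6.92648e+12 m.
E = −GMm / (2a).
E = −4.315e+20 · 2082 / (2 · 6.92648e+12) J ≈ -6.485e+10 J = -64.85 GJ.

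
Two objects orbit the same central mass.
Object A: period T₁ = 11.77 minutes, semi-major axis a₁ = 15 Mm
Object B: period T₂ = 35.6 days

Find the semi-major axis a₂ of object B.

Convert to SI: T₁ = 11.77 minutes = 706.2 s; a₁ = 15 Mm = 1.5e+07 m; T₂ = 35.6 days = 3.07584e+06 s.
Kepler's third law: (T₁/T₂)² = (a₁/a₂)³ ⇒ a₂ = a₁ · (T₂/T₁)^(2/3).
T₂/T₁ = 3.07584e+06 / 706.2 = 4355.48.
a₂ = 1.5e+07 · (4355.48)^(2/3) m ≈ 4.001e+09 m = 4.001 Gm.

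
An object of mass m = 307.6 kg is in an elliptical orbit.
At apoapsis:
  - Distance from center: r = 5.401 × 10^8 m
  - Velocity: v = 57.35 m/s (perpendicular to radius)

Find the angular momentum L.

Since v is perpendicular to r, L = m · v · r.
L = 307.6 · 57.35 · 5.401e+08 kg·m²/s ≈ 9.528e+12 kg·m²/s.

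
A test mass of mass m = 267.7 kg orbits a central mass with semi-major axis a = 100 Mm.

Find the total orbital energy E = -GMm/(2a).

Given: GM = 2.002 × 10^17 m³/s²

Convert to SI: a = 100 Mm = 1e+08 m.
E = −GMm / (2a).
E = −2.002e+17 · 267.7 / (2 · 1e+08) J ≈ -2.68e+11 J = -268 GJ.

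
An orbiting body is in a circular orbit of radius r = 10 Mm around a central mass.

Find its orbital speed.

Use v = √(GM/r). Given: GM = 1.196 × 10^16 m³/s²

Convert to SI: r = 10 Mm = 1e+07 m.
For a circular orbit, gravity supplies the centripetal force, so v = √(GM / r).
v = √(1.196e+16 / 1e+07) m/s ≈ 3.458e+04 m/s = 34.58 km/s.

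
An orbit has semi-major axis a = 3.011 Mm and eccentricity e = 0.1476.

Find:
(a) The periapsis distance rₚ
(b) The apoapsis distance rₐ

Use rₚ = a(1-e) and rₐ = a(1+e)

Convert to SI: a = 3.011 Mm = 3.011e+06 m.
(a) rₚ = a(1 − e) = 3.011e+06 · (1 − 0.1476) = 3.011e+06 · 0.8524 ≈ 2.567e+06 m = 2.567 Mm.
(b) rₐ = a(1 + e) = 3.011e+06 · (1 + 0.1476) = 3.011e+06 · 1.1476 ≈ 3.455e+06 m = 3.455 Mm.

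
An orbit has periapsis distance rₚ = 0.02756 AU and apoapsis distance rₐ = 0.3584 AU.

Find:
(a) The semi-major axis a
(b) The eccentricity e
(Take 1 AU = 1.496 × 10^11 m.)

Convert to SI: rₚ = 0.02756 AU = 4.12298e+09 m; rₐ = 0.3584 AU = 5.36166e+10 m.
(a) a = (rₚ + rₐ) / 2 = (4.12298e+09 + 5.36166e+10) / 2 ≈ 2.887e+10 m = 0.193 AU.
(b) e = (rₐ − rₚ) / (rₐ + rₚ) = (5.36166e+10 − 4.12298e+09) / (5.36166e+10 + 4.12298e+09) ≈ 0.8572.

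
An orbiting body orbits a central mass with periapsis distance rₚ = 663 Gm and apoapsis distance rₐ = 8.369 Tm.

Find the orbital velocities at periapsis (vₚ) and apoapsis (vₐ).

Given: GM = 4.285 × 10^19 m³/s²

Convert to SI: rₚ = 663 Gm = 6.63e+11 m; rₐ = 8.369 Tm = 8.369e+12 m.
Use the vis-viva equation v² = GM(2/r − 1/a) with a = (rₚ + rₐ)/2 = (6.63e+11 + 8.369e+12)/2 = 4.516e+12 m.
vₚ = √(GM · (2/rₚ − 1/a)) = √(4.285e+19 · (2/6.63e+11 − 1/4.516e+12)) m/s ≈ 1.094e+04 m/s = 10.94 km/s.
vₐ = √(GM · (2/rₐ − 1/a)) = √(4.285e+19 · (2/8.369e+12 − 1/4.516e+12)) m/s ≈ 867 m/s = 867 m/s.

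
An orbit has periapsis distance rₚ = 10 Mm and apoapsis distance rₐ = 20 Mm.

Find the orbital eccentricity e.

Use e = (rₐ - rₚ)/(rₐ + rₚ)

Convert to SI: rₚ = 10 Mm = 1e+07 m; rₐ = 20 Mm = 2e+07 m.
e = (rₐ − rₚ) / (rₐ + rₚ).
e = (2e+07 − 1e+07) / (2e+07 + 1e+07) = 1e+07 / 3e+07 ≈ 0.3333.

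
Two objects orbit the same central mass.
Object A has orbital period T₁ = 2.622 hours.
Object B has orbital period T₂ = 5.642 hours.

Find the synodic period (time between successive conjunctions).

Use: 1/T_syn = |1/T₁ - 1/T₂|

Convert to SI: T₁ = 2.622 hours = 9439.2 s; T₂ = 5.642 hours = 20311.2 s.
T_syn = |T₁ · T₂ / (T₁ − T₂)|.
T_syn = |9439.2 · 20311.2 / (9439.2 − 20311.2)| s ≈ 1.763e+04 s = 4.898 hours.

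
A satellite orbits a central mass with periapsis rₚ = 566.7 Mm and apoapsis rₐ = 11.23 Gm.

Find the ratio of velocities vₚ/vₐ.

Convert to SI: rₚ = 566.7 Mm = 5.667e+08 m; rₐ = 11.23 Gm = 1.123e+10 m.
Conservation of angular momentum gives rₚvₚ = rₐvₐ, so vₚ/vₐ = rₐ/rₚ.
vₚ/vₐ = 1.123e+10 / 5.667e+08 ≈ 19.82.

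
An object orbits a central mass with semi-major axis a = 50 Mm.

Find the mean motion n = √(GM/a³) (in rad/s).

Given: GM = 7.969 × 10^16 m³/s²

Convert to SI: a = 50 Mm = 5e+07 m.
n = √(GM / a³).
n = √(7.969e+16 / (5e+07)³) rad/s ≈ 0.0007984 rad/s.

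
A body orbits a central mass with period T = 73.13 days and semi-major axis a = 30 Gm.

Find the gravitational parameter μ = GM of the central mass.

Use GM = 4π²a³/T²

Convert to SI: T = 73.13 days = 6.31843e+06 s; a = 30 Gm = 3e+10 m.
GM = 4π² · a³ / T².
GM = 4π² · (3e+10)³ / (6.31843e+06)² m³/s² ≈ 2.67e+19 m³/s² = 2.67 × 10^19 m³/s².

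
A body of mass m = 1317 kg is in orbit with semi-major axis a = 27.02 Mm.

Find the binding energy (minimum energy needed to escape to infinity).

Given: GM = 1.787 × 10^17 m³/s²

Convert to SI: a = 27.02 Mm = 2.702e+07 m.
Total orbital energy is E = −GMm/(2a); binding energy is E_bind = −E = GMm/(2a).
E_bind = 1.787e+17 · 1317 / (2 · 2.702e+07) J ≈ 4.355e+12 J = 4.355 TJ.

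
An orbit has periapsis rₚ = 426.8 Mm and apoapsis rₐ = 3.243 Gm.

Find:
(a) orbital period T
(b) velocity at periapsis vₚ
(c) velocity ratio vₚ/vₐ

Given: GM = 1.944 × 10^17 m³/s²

Convert to SI: rₚ = 426.8 Mm = 4.268e+08 m; rₐ = 3.243 Gm = 3.243e+09 m.
(a) With a = (rₚ + rₐ)/2 = 1.8349e+09 m, T = 2π √(a³/GM) = 2π √((1.8349e+09)³/1.944e+17) s ≈ 1.12e+06 s
(b) With a = (rₚ + rₐ)/2 = 1.8349e+09 m, vₚ = √(GM (2/rₚ − 1/a)) = √(1.944e+17 · (2/4.268e+08 − 1/1.8349e+09)) m/s ≈ 2.837e+04 m/s
(c) Conservation of angular momentum (rₚvₚ = rₐvₐ) gives vₚ/vₐ = rₐ/rₚ = 3.243e+09/4.268e+08 ≈ 7.598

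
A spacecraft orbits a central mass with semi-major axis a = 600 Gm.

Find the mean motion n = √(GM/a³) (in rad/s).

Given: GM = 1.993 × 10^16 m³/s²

Convert to SI: a = 600 Gm = 6e+11 m.
n = √(GM / a³).
n = √(1.993e+16 / (6e+11)³) rad/s ≈ 3.038e-10 rad/s.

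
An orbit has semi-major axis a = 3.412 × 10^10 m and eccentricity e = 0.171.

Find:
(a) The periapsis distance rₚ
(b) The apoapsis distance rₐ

(a) rₚ = a(1 − e) = 3.412e+10 · (1 − 0.171) = 3.412e+10 · 0.829 ≈ 2.829e+10 m = 2.829 × 10^10 m.
(b) rₐ = a(1 + e) = 3.412e+10 · (1 + 0.171) = 3.412e+10 · 1.171 ≈ 3.995e+10 m = 3.995 × 10^10 m.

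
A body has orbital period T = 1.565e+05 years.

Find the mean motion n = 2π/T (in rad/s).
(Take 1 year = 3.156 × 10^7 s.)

Convert to SI: T = 1.565e+05 years = 4.93914e+12 s.
n = 2π / T.
n = 2π / 4.93914e+12 s ≈ 1.272e-12 rad/s.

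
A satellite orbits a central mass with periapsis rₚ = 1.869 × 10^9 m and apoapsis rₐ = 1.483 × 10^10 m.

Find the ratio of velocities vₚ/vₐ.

Conservation of angular momentum gives rₚvₚ = rₐvₐ, so vₚ/vₐ = rₐ/rₚ.
vₚ/vₐ = 1.483e+10 / 1.869e+09 ≈ 7.935.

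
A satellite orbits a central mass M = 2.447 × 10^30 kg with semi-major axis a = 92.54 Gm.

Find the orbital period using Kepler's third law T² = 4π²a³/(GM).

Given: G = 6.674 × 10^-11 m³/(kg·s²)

Convert to SI: a = 92.54 Gm = 9.254e+10 m.
GM = G · M = 6.674e-11 · 2.447e+30 = 1.63313e+20 m³/s².
Kepler's third law: T = 2π √(a³ / GM).
Substituting a = 9.254e+10 m and GM = 1.63313e+20 m³/s²:
T = 2π √((9.254e+10)³ / 1.63313e+20) s
T ≈ 1.384e+07 s = 160.2 days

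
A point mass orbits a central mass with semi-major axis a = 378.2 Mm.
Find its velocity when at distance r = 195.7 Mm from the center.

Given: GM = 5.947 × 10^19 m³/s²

Convert to SI: a = 378.2 Mm = 3.782e+08 m; r = 195.7 Mm = 1.957e+08 m.
Vis-viva: v = √(GM · (2/r − 1/a)).
2/r − 1/a = 2/1.957e+08 − 1/3.782e+08 = 7.57562e-09 m⁻¹.
v = √(5.947e+19 · 7.57562e-09) m/s ≈ 6.712e+05 m/s = 671.2 km/s.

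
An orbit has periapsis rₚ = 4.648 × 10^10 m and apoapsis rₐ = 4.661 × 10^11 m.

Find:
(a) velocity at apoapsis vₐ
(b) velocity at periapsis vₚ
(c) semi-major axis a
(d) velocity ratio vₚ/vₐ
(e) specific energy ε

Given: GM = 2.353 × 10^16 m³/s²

(a) With a = (rₚ + rₐ)/2 = 2.5629e+11 m, vₐ = √(GM (2/rₐ − 1/a)) = √(2.353e+16 · (2/4.661e+11 − 1/2.5629e+11)) m/s ≈ 95.68 m/s
(b) With a = (rₚ + rₐ)/2 = 2.5629e+11 m, vₚ = √(GM (2/rₚ − 1/a)) = √(2.353e+16 · (2/4.648e+10 − 1/2.5629e+11)) m/s ≈ 959.5 m/s
(c) a = (rₚ + rₐ)/2 = (4.648e+10 + 4.661e+11)/2 ≈ 2.563e+11 m
(d) Conservation of angular momentum (rₚvₚ = rₐvₐ) gives vₚ/vₐ = rₐ/rₚ = 4.661e+11/4.648e+10 ≈ 10.03
(e) With a = (rₚ + rₐ)/2 = 2.5629e+11 m, ε = −GM/(2a) = −2.353e+16/(2 · 2.5629e+11) J/kg ≈ -4.591e+04 J/kg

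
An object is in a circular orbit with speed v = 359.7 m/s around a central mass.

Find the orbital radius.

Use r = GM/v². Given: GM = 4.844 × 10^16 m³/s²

For a circular orbit, v² = GM / r, so r = GM / v².
r = 4.844e+16 / (359.7)² m ≈ 3.744e+11 m = 374.4 Gm.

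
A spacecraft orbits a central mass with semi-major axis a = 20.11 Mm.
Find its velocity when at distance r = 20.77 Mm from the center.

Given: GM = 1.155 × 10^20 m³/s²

Convert to SI: a = 20.11 Mm = 2.011e+07 m; r = 20.77 Mm = 2.077e+07 m.
Vis-viva: v = √(GM · (2/r − 1/a)).
2/r − 1/a = 2/2.077e+07 − 1/2.011e+07 = 4.65662e-08 m⁻¹.
v = √(1.155e+20 · 4.65662e-08) m/s ≈ 2.319e+06 m/s = 2319 km/s.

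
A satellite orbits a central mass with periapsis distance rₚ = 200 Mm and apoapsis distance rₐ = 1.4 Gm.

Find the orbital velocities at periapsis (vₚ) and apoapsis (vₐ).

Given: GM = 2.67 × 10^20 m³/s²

Convert to SI: rₚ = 200 Mm = 2e+08 m; rₐ = 1.4 Gm = 1.4e+09 m.
Use the vis-viva equation v² = GM(2/r − 1/a) with a = (rₚ + rₐ)/2 = (2e+08 + 1.4e+09)/2 = 8e+08 m.
vₚ = √(GM · (2/rₚ − 1/a)) = √(2.67e+20 · (2/2e+08 − 1/8e+08)) m/s ≈ 1.528e+06 m/s = 1528 km/s.
vₐ = √(GM · (2/rₐ − 1/a)) = √(2.67e+20 · (2/1.4e+09 − 1/8e+08)) m/s ≈ 2.184e+05 m/s = 218.4 km/s.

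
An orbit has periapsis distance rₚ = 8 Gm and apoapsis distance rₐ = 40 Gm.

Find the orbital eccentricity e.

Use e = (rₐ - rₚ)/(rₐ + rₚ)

Convert to SI: rₚ = 8 Gm = 8e+09 m; rₐ = 40 Gm = 4e+10 m.
e = (rₐ − rₚ) / (rₐ + rₚ).
e = (4e+10 − 8e+09) / (4e+10 + 8e+09) = 3.2e+10 / 4.8e+10 ≈ 0.6667.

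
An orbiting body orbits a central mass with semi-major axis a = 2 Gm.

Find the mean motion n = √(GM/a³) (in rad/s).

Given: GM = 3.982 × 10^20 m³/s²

Convert to SI: a = 2 Gm = 2e+09 m.
n = √(GM / a³).
n = √(3.982e+20 / (2e+09)³) rad/s ≈ 0.0002231 rad/s.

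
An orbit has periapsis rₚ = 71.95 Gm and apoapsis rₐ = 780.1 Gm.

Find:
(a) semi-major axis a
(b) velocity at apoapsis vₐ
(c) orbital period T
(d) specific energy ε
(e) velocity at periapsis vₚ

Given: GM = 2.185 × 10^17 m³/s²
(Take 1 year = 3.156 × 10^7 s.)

Convert to SI: rₚ = 71.95 Gm = 7.195e+10 m; rₐ = 780.1 Gm = 7.801e+11 m.
(a) a = (rₚ + rₐ)/2 = (7.195e+10 + 7.801e+11)/2 ≈ 4.26e+11 m
(b) With a = (rₚ + rₐ)/2 = 4.26025e+11 m, vₐ = √(GM (2/rₐ − 1/a)) = √(2.185e+17 · (2/7.801e+11 − 1/4.26025e+11)) m/s ≈ 217.5 m/s
(c) With a = (rₚ + rₐ)/2 = 4.26025e+11 m, T = 2π √(a³/GM) = 2π √((4.26025e+11)³/2.185e+17) s ≈ 3.738e+09 s
(d) With a = (rₚ + rₐ)/2 = 4.26025e+11 m, ε = −GM/(2a) = −2.185e+17/(2 · 4.26025e+11) J/kg ≈ -2.564e+05 J/kg
(e) With a = (rₚ + rₐ)/2 = 4.26025e+11 m, vₚ = √(GM (2/rₚ − 1/a)) = √(2.185e+17 · (2/7.195e+10 − 1/4.26025e+11)) m/s ≈ 2358 m/s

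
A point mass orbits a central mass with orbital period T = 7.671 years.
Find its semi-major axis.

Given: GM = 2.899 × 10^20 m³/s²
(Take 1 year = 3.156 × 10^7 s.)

Convert to SI: T = 7.671 years = 2.42097e+08 s.
Invert Kepler's third law: a = (GM · T² / (4π²))^(1/3).
Substituting T = 2.42097e+08 s and GM = 2.899e+20 m³/s²:
a = (2.899e+20 · (2.42097e+08)² / (4π²))^(1/3) m
a ≈ 7.55e+11 m = 755 Gm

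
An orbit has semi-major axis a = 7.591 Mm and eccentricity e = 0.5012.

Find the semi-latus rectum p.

Convert to SI: a = 7.591 Mm = 7.591e+06 m.
p = a (1 − e²).
p = 7.591e+06 · (1 − (0.5012)²) = 7.591e+06 · 0.748799 ≈ 5.684e+06 m = 5.684 Mm.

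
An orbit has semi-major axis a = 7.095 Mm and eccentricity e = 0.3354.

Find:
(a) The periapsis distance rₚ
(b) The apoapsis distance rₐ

Convert to SI: a = 7.095 Mm = 7.095e+06 m.
(a) rₚ = a(1 − e) = 7.095e+06 · (1 − 0.3354) = 7.095e+06 · 0.6646 ≈ 4.715e+06 m = 4.715 Mm.
(b) rₐ = a(1 + e) = 7.095e+06 · (1 + 0.3354) = 7.095e+06 · 1.3354 ≈ 9.475e+06 m = 9.475 Mm.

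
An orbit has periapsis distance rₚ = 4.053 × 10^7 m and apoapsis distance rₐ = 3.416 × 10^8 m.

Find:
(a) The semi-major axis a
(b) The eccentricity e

(a) a = (rₚ + rₐ) / 2 = (4.053e+07 + 3.416e+08) / 2 ≈ 1.911e+08 m = 1.911 × 10^8 m.
(b) e = (rₐ − rₚ) / (rₐ + rₚ) = (3.416e+08 − 4.053e+07) / (3.416e+08 + 4.053e+07) ≈ 0.7879.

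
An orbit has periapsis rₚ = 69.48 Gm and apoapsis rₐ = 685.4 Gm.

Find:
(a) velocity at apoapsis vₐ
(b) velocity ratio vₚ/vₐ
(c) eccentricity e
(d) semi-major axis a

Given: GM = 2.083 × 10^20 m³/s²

Convert to SI: rₚ = 69.48 Gm = 6.948e+10 m; rₐ = 685.4 Gm = 6.854e+11 m.
(a) With a = (rₚ + rₐ)/2 = 3.7744e+11 m, vₐ = √(GM (2/rₐ − 1/a)) = √(2.083e+20 · (2/6.854e+11 − 1/3.7744e+11)) m/s ≈ 7480 m/s
(b) Conservation of angular momentum (rₚvₚ = rₐvₐ) gives vₚ/vₐ = rₐ/rₚ = 6.854e+11/6.948e+10 ≈ 9.865
(c) e = (rₐ − rₚ)/(rₐ + rₚ) = (6.854e+11 − 6.948e+10)/(6.854e+11 + 6.948e+10) ≈ 0.8159
(d) a = (rₚ + rₐ)/2 = (6.948e+10 + 6.854e+11)/2 ≈ 3.774e+11 m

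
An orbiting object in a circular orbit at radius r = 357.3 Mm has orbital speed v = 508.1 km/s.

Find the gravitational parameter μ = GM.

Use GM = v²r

Convert to SI: r = 357.3 Mm = 3.573e+08 m; v = 508.1 km/s = 508100 m/s.
For a circular orbit v² = GM/r, so GM = v² · r.
GM = (508100)² · 3.573e+08 m³/s² ≈ 9.224e+19 m³/s² = 9.224 × 10^19 m³/s².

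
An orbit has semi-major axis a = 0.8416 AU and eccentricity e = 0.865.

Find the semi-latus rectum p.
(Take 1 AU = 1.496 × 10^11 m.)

Convert to SI: a = 0.8416 AU = 1.25903e+11 m.
p = a (1 − e²).
p = 1.25903e+11 · (1 − (0.865)²) = 1.25903e+11 · 0.251775 ≈ 3.17e+10 m = 0.2119 AU.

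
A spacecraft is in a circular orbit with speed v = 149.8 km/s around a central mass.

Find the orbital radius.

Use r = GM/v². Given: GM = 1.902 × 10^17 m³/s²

Convert to SI: v = 149.8 km/s = 149800 m/s.
For a circular orbit, v² = GM / r, so r = GM / v².
r = 1.902e+17 / (149800)² m ≈ 8.476e+06 m = 8.476 Mm.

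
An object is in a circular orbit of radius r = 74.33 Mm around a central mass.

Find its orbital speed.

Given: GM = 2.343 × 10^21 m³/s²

Convert to SI: r = 74.33 Mm = 7.433e+07 m.
For a circular orbit, gravity supplies the centripetal force, so v = √(GM / r).
v = √(2.343e+21 / 7.433e+07) m/s ≈ 5.614e+06 m/s = 5614 km/s.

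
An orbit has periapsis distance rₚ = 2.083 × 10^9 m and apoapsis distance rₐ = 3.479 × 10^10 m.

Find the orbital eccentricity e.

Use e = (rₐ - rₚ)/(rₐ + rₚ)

e = (rₐ − rₚ) / (rₐ + rₚ).
e = (3.479e+10 − 2.083e+09) / (3.479e+10 + 2.083e+09) = 3.2707e+10 / 3.6873e+10 ≈ 0.887.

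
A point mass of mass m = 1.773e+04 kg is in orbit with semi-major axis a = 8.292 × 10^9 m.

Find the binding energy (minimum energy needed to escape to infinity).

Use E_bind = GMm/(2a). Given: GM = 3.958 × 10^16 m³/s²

Total orbital energy is E = −GMm/(2a); binding energy is E_bind = −E = GMm/(2a).
E_bind = 3.958e+16 · 1.773e+04 / (2 · 8.292e+09) J ≈ 4.232e+10 J = 42.32 GJ.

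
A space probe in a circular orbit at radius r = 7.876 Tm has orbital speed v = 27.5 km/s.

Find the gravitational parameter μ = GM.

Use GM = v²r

Convert to SI: r = 7.876 Tm = 7.876e+12 m; v = 27.5 km/s = 27500 m/s.
For a circular orbit v² = GM/r, so GM = v² · r.
GM = (27500)² · 7.876e+12 m³/s² ≈ 5.956e+21 m³/s² = 5.956 × 10^21 m³/s².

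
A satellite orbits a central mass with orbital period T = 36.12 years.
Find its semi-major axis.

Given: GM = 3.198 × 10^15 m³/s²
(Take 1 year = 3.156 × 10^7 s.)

Convert to SI: T = 36.12 years = 1.13995e+09 s.
Invert Kepler's third law: a = (GM · T² / (4π²))^(1/3).
Substituting T = 1.13995e+09 s and GM = 3.198e+15 m³/s²:
a = (3.198e+15 · (1.13995e+09)² / (4π²))^(1/3) m
a ≈ 4.722e+10 m = 4.722 × 10^10 m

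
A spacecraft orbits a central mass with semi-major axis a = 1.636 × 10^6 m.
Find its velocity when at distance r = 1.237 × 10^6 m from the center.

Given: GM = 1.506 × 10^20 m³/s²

Vis-viva: v = √(GM · (2/r − 1/a)).
2/r − 1/a = 2/1.237e+06 − 1/1.636e+06 = 1.00557e-06 m⁻¹.
v = √(1.506e+20 · 1.00557e-06) m/s ≈ 1.231e+07 m/s = 1.231e+04 km/s.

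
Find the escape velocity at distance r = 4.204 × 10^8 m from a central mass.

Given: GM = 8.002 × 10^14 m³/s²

Escape velocity comes from setting total energy to zero: ½v² − GM/r = 0 ⇒ v_esc = √(2GM / r).
v_esc = √(2 · 8.002e+14 / 4.204e+08) m/s ≈ 1951 m/s = 1.951 km/s.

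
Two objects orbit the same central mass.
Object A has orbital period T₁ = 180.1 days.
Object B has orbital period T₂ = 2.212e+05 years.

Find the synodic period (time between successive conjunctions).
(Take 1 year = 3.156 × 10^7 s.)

Convert to SI: T₁ = 180.1 days = 1.55606e+07 s; T₂ = 2.212e+05 years = 6.98107e+12 s.
T_syn = |T₁ · T₂ / (T₁ − T₂)|.
T_syn = |1.55606e+07 · 6.98107e+12 / (1.55606e+07 − 6.98107e+12)| s ≈ 1.556e+07 s = 180.1 days.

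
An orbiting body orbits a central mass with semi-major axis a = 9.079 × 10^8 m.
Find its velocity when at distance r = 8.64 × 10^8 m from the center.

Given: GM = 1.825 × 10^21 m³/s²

Vis-viva: v = √(GM · (2/r − 1/a)).
2/r − 1/a = 2/8.64e+08 − 1/9.079e+08 = 1.21337e-09 m⁻¹.
v = √(1.825e+21 · 1.21337e-09) m/s ≈ 1.488e+06 m/s = 1488 km/s.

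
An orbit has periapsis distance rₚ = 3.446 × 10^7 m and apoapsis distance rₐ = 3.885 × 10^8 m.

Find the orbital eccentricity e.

e = (rₐ − rₚ) / (rₐ + rₚ).
e = (3.885e+08 − 3.446e+07) / (3.885e+08 + 3.446e+07) = 3.5404e+08 / 4.2296e+08 ≈ 0.8371.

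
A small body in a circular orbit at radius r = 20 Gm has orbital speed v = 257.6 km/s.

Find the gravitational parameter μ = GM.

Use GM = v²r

Convert to SI: r = 20 Gm = 2e+10 m; v = 257.6 km/s = 257600 m/s.
For a circular orbit v² = GM/r, so GM = v² · r.
GM = (257600)² · 2e+10 m³/s² ≈ 1.327e+21 m³/s² = 1.327 × 10^21 m³/s².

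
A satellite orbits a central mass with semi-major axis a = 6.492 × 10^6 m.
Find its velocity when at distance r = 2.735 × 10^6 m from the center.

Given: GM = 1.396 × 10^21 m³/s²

Vis-viva: v = √(GM · (2/r − 1/a)).
2/r − 1/a = 2/2.735e+06 − 1/6.492e+06 = 5.77226e-07 m⁻¹.
v = √(1.396e+21 · 5.77226e-07) m/s ≈ 2.839e+07 m/s = 2.839e+04 km/s.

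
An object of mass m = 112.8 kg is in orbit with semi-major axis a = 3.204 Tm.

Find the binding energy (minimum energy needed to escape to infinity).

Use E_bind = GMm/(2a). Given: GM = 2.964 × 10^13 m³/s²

Convert to SI: a = 3.204 Tm = 3.204e+12 m.
Total orbital energy is E = −GMm/(2a); binding energy is E_bind = −E = GMm/(2a).
E_bind = 2.964e+13 · 112.8 / (2 · 3.204e+12) J ≈ 521.8 J = 521.8 J.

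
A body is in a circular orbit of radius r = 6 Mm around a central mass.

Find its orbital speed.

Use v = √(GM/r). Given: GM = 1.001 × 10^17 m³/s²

Convert to SI: r = 6 Mm = 6e+06 m.
For a circular orbit, gravity supplies the centripetal force, so v = √(GM / r).
v = √(1.001e+17 / 6e+06) m/s ≈ 1.292e+05 m/s = 129.2 km/s.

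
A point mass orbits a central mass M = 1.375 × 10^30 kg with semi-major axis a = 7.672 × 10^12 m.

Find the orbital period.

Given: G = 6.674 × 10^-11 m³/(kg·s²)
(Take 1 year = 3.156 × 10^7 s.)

GM = G · M = 6.674e-11 · 1.375e+30 = 9.17675e+19 m³/s².
Kepler's third law: T = 2π √(a³ / GM).
Substituting a = 7.672e+12 m and GM = 9.17675e+19 m³/s²:
T = 2π √((7.672e+12)³ / 9.17675e+19) s
T ≈ 1.394e+10 s = 441.6 years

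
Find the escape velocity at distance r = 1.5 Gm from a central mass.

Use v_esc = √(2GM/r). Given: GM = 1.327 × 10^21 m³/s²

Convert to SI: r = 1.5 Gm = 1.5e+09 m.
Escape velocity comes from setting total energy to zero: ½v² − GM/r = 0 ⇒ v_esc = √(2GM / r).
v_esc = √(2 · 1.327e+21 / 1.5e+09) m/s ≈ 1.33e+06 m/s = 1330 km/s.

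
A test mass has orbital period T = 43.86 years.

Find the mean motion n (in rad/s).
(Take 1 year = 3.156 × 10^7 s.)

Convert to SI: T = 43.86 years = 1.38422e+09 s.
n = 2π / T.
n = 2π / 1.38422e+09 s ≈ 4.539e-09 rad/s.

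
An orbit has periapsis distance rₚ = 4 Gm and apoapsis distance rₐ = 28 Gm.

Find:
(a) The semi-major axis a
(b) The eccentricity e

Convert to SI: rₚ = 4 Gm = 4e+09 m; rₐ = 28 Gm = 2.8e+10 m.
(a) a = (rₚ + rₐ) / 2 = (4e+09 + 2.8e+10) / 2 ≈ 1.6e+10 m = 16 Gm.
(b) e = (rₐ − rₚ) / (rₐ + rₚ) = (2.8e+10 − 4e+09) / (2.8e+10 + 4e+09) ≈ 0.75.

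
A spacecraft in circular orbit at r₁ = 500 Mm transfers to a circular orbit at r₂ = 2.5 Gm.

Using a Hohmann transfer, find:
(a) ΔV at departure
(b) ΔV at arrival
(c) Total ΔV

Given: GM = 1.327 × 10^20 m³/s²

Convert to SI: r₁ = 500 Mm = 5e+08 m; r₂ = 2.5 Gm = 2.5e+09 m.
Transfer semi-major axis: a_t = (r₁ + r₂)/2 = (5e+08 + 2.5e+09)/2 = 1.5e+09 m.
Circular speeds: v₁ = √(GM/r₁) = 515170 m/s, v₂ = √(GM/r₂) = 230391 m/s.
Transfer speeds (vis-viva v² = GM(2/r − 1/a_t)): v₁ᵗ = 665081 m/s, v₂ᵗ = 133016 m/s.
(a) ΔV₁ = |v₁ᵗ − v₁| ≈ 1.499e+05 m/s = 149.9 km/s.
(b) ΔV₂ = |v₂ − v₂ᵗ| ≈ 9.737e+04 m/s = 97.37 km/s.
(c) ΔV_total = ΔV₁ + ΔV₂ ≈ 2.473e+05 m/s = 247.3 km/s.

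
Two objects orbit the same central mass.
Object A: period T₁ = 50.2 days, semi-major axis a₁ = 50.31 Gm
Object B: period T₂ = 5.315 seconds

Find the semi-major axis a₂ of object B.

Convert to SI: T₁ = 50.2 days = 4.33728e+06 s; a₁ = 50.31 Gm = 5.031e+10 m.
Kepler's third law: (T₁/T₂)² = (a₁/a₂)³ ⇒ a₂ = a₁ · (T₂/T₁)^(2/3).
T₂/T₁ = 5.315 / 4.33728e+06 = 1.22542e-06.
a₂ = 5.031e+10 · (1.22542e-06)^(2/3) m ≈ 5.761e+06 m = 5.761 Mm.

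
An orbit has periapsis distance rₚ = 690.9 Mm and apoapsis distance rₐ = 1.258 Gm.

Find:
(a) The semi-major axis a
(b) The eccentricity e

Convert to SI: rₚ = 690.9 Mm = 6.909e+08 m; rₐ = 1.258 Gm = 1.258e+09 m.
(a) a = (rₚ + rₐ) / 2 = (6.909e+08 + 1.258e+09) / 2 ≈ 9.744e+08 m = 974.5 Mm.
(b) e = (rₐ − rₚ) / (rₐ + rₚ) = (1.258e+09 − 6.909e+08) / (1.258e+09 + 6.909e+08) ≈ 0.291.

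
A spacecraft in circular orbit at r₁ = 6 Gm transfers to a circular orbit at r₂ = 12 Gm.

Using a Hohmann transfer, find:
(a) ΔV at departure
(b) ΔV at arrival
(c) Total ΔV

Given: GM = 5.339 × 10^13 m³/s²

Convert to SI: r₁ = 6 Gm = 6e+09 m; r₂ = 12 Gm = 1.2e+10 m.
Transfer semi-major axis: a_t = (r₁ + r₂)/2 = (6e+09 + 1.2e+10)/2 = 9e+09 m.
Circular speeds: v₁ = √(GM/r₁) = 94.331 m/s, v₂ = √(GM/r₂) = 66.7021 m/s.
Transfer speeds (vis-viva v² = GM(2/r − 1/a_t)): v₁ᵗ = 108.924 m/s, v₂ᵗ = 54.462 m/s.
(a) ΔV₁ = |v₁ᵗ − v₁| ≈ 14.59 m/s = 14.59 m/s.
(b) ΔV₂ = |v₂ − v₂ᵗ| ≈ 12.24 m/s = 12.24 m/s.
(c) ΔV_total = ΔV₁ + ΔV₂ ≈ 26.83 m/s = 26.83 m/s.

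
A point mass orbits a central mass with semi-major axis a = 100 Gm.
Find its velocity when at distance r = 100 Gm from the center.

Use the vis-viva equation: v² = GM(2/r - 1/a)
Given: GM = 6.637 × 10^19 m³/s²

Convert to SI: a = 100 Gm = 1e+11 m; r = 100 Gm = 1e+11 m.
Vis-viva: v = √(GM · (2/r − 1/a)).
2/r − 1/a = 2/1e+11 − 1/1e+11 = 1e-11 m⁻¹.
v = √(6.637e+19 · 1e-11) m/s ≈ 2.576e+04 m/s = 25.76 km/s.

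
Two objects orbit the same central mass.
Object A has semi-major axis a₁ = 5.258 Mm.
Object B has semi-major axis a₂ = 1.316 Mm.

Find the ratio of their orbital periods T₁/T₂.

Convert to SI: a₁ = 5.258 Mm = 5.258e+06 m; a₂ = 1.316 Mm = 1.316e+06 m.
From Kepler's third law, (T₁/T₂)² = (a₁/a₂)³, so T₁/T₂ = (a₁/a₂)^(3/2).
a₁/a₂ = 5.258e+06 / 1.316e+06 = 3.99544.
T₁/T₂ = (3.99544)^(3/2) ≈ 7.986.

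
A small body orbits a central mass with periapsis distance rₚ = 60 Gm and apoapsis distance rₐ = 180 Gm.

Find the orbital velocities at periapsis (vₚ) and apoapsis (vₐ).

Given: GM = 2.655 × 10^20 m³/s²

Convert to SI: rₚ = 60 Gm = 6e+10 m; rₐ = 180 Gm = 1.8e+11 m.
Use the vis-viva equation v² = GM(2/r − 1/a) with a = (rₚ + rₐ)/2 = (6e+10 + 1.8e+11)/2 = 1.2e+11 m.
vₚ = √(GM · (2/rₚ − 1/a)) = √(2.655e+20 · (2/6e+10 − 1/1.2e+11)) m/s ≈ 8.147e+04 m/s = 81.47 km/s.
vₐ = √(GM · (2/rₐ − 1/a)) = √(2.655e+20 · (2/1.8e+11 − 1/1.2e+11)) m/s ≈ 2.716e+04 m/s = 27.16 km/s.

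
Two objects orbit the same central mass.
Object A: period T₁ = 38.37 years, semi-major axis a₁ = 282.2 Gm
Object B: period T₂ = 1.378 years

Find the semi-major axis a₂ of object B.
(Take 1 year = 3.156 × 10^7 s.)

Convert to SI: T₁ = 38.37 years = 1.21096e+09 s; a₁ = 282.2 Gm = 2.822e+11 m; T₂ = 1.378 years = 4.34897e+07 s.
Kepler's third law: (T₁/T₂)² = (a₁/a₂)³ ⇒ a₂ = a₁ · (T₂/T₁)^(2/3).
T₂/T₁ = 4.34897e+07 / 1.21096e+09 = 0.0359135.
a₂ = 2.822e+11 · (0.0359135)^(2/3) m ≈ 3.072e+10 m = 30.72 Gm.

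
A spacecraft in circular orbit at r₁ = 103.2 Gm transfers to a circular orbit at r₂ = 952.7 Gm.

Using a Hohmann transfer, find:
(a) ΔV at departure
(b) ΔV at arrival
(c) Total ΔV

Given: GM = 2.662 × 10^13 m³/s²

Convert to SI: r₁ = 103.2 Gm = 1.032e+11 m; r₂ = 952.7 Gm = 9.527e+11 m.
Transfer semi-major axis: a_t = (r₁ + r₂)/2 = (1.032e+11 + 9.527e+11)/2 = 5.2795e+11 m.
Circular speeds: v₁ = √(GM/r₁) = 16.0607 m/s, v₂ = √(GM/r₂) = 5.28599 m/s.
Transfer speeds (vis-viva v² = GM(2/r − 1/a_t)): v₁ᵗ = 21.5748 m/s, v₂ᵗ = 2.33706 m/s.
(a) ΔV₁ = |v₁ᵗ − v₁| ≈ 5.514 m/s = 5.514 m/s.
(b) ΔV₂ = |v₂ − v₂ᵗ| ≈ 2.949 m/s = 2.949 m/s.
(c) ΔV_total = ΔV₁ + ΔV₂ ≈ 8.463 m/s = 8.463 m/s.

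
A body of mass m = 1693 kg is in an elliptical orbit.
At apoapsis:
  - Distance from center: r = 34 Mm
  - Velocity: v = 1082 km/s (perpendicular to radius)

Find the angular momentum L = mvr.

Convert to SI: r = 34 Mm = 3.4e+07 m; v = 1082 km/s = 1.082e+06 m/s.
Since v is perpendicular to r, L = m · v · r.
L = 1693 · 1.082e+06 · 3.4e+07 kg·m²/s ≈ 6.228e+16 kg·m²/s.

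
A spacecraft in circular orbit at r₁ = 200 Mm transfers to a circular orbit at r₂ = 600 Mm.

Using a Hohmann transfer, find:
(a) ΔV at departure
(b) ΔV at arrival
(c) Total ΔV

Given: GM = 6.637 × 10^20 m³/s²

Convert to SI: r₁ = 200 Mm = 2e+08 m; r₂ = 600 Mm = 6e+08 m.
Transfer semi-major axis: a_t = (r₁ + r₂)/2 = (2e+08 + 6e+08)/2 = 4e+08 m.
Circular speeds: v₁ = √(GM/r₁) = 1.82168e+06 m/s, v₂ = √(GM/r₂) = 1.05174e+06 m/s.
Transfer speeds (vis-viva v² = GM(2/r − 1/a_t)): v₁ᵗ = 2.23109e+06 m/s, v₂ᵗ = 743696 m/s.
(a) ΔV₁ = |v₁ᵗ − v₁| ≈ 4.094e+05 m/s = 409.4 km/s.
(b) ΔV₂ = |v₂ − v₂ᵗ| ≈ 3.08e+05 m/s = 308 km/s.
(c) ΔV_total = ΔV₁ + ΔV₂ ≈ 7.175e+05 m/s = 717.5 km/s.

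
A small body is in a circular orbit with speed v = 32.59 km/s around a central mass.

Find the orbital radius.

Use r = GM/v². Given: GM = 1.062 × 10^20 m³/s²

Convert to SI: v = 32.59 km/s = 32590 m/s.
For a circular orbit, v² = GM / r, so r = GM / v².
r = 1.062e+20 / (32590)² m ≈ 9.999e+10 m = 99.99 Gm.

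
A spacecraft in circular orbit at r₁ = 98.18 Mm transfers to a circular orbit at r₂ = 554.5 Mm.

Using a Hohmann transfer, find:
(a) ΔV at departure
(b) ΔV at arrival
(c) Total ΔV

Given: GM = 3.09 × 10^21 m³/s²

Convert to SI: r₁ = 98.18 Mm = 9.818e+07 m; r₂ = 554.5 Mm = 5.545e+08 m.
Transfer semi-major axis: a_t = (r₁ + r₂)/2 = (9.818e+07 + 5.545e+08)/2 = 3.2634e+08 m.
Circular speeds: v₁ = √(GM/r₁) = 5.61006e+06 m/s, v₂ = √(GM/r₂) = 2.36063e+06 m/s.
Transfer speeds (vis-viva v² = GM(2/r − 1/a_t)): v₁ᵗ = 7.31279e+06 m/s, v₂ᵗ = 1.29481e+06 m/s.
(a) ΔV₁ = |v₁ᵗ − v₁| ≈ 1.703e+06 m/s = 1703 km/s.
(b) ΔV₂ = |v₂ − v₂ᵗ| ≈ 1.066e+06 m/s = 1066 km/s.
(c) ΔV_total = ΔV₁ + ΔV₂ ≈ 2.769e+06 m/s = 2769 km/s.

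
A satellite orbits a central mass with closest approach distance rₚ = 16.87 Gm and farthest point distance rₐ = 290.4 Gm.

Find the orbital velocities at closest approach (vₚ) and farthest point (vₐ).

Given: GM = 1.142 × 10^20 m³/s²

Convert to SI: rₚ = 16.87 Gm = 1.687e+10 m; rₐ = 290.4 Gm = 2.904e+11 m.
Use the vis-viva equation v² = GM(2/r − 1/a) with a = (rₚ + rₐ)/2 = (1.687e+10 + 2.904e+11)/2 = 1.53635e+11 m.
vₚ = √(GM · (2/rₚ − 1/a)) = √(1.142e+20 · (2/1.687e+10 − 1/1.53635e+11)) m/s ≈ 1.131e+05 m/s = 113.1 km/s.
vₐ = √(GM · (2/rₐ − 1/a)) = √(1.142e+20 · (2/2.904e+11 − 1/1.53635e+11)) m/s ≈ 6571 m/s = 6.571 km/s.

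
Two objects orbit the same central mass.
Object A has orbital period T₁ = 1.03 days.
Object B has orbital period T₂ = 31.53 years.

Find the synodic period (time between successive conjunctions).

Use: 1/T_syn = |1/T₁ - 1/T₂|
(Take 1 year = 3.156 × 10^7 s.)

Convert to SI: T₁ = 1.03 days = 88992 s; T₂ = 31.53 years = 9.95087e+08 s.
T_syn = |T₁ · T₂ / (T₁ − T₂)|.
T_syn = |88992 · 9.95087e+08 / (88992 − 9.95087e+08)| s ≈ 8.9e+04 s = 1.03 days.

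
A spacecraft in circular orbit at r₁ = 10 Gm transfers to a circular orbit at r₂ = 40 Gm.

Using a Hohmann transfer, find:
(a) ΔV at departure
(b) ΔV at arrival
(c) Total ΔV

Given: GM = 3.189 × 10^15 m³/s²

Convert to SI: r₁ = 10 Gm = 1e+10 m; r₂ = 40 Gm = 4e+10 m.
Transfer semi-major axis: a_t = (r₁ + r₂)/2 = (1e+10 + 4e+10)/2 = 2.5e+10 m.
Circular speeds: v₁ = √(GM/r₁) = 564.712 m/s, v₂ = √(GM/r₂) = 282.356 m/s.
Transfer speeds (vis-viva v² = GM(2/r − 1/a_t)): v₁ᵗ = 714.311 m/s, v₂ᵗ = 178.578 m/s.
(a) ΔV₁ = |v₁ᵗ − v₁| ≈ 149.6 m/s = 149.6 m/s.
(b) ΔV₂ = |v₂ − v₂ᵗ| ≈ 103.8 m/s = 103.8 m/s.
(c) ΔV_total = ΔV₁ + ΔV₂ ≈ 253.4 m/s = 253.4 m/s.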